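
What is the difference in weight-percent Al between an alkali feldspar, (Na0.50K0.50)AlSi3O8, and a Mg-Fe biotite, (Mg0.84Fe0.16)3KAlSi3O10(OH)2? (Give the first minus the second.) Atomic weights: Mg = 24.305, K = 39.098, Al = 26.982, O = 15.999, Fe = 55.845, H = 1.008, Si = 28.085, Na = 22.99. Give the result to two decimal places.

3.74 percentage points

M((Na0.50K0.50)AlSi3O8) = 270.273 g/mol, so wt% Al = 26.982/270.273 × 100 = 9.98%.
M((Mg0.84Fe0.16)3KAlSi3O10(OH)2) = 432.393 g/mol, so wt% Al = 26.982/432.393 × 100 = 6.24%.
9.98 − 6.24 = 3.74 pp.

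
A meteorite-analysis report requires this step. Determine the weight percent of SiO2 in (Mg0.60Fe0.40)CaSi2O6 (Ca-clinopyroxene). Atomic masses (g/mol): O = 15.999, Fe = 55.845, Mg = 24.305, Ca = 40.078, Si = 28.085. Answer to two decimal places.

52.44 wt%

M((Mg0.60Fe0.40)CaSi2O6) = 229.163 g/mol; M(SiO2) = 60.083 g/mol.
Moles SiO2 per formula unit = 2 Si ÷ 1 = 2.0000.
SiO2 fraction = (2.0000 × 60.083) / 229.163 = 120.166/229.163 = 0.5244.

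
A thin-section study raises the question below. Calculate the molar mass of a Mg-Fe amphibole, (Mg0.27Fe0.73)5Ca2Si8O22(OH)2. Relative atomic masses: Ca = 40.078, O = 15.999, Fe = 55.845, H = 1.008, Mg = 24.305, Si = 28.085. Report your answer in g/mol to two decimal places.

M = 1.35*24.305 + 3.65*55.845 + 2*40.078 + 8*28.085 + 24*15.999 + 2*1.008

927.47 g/mol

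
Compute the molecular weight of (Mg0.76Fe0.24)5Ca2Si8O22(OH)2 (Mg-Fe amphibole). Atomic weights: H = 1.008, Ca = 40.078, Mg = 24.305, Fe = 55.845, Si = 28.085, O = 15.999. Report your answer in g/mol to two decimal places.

Mg: 3.80 × 24.305 = 92.3590
Fe: 1.20 × 55.845 = 67.0140
Ca: 2 × 40.078 = 80.1560
Si: 8 × 28.085 = 224.6800
O: 24 × 15.999 = 383.9760
H: 2 × 1.008 = 2.0160
Summing the contributions gives the formula mass.

850.20 g/mol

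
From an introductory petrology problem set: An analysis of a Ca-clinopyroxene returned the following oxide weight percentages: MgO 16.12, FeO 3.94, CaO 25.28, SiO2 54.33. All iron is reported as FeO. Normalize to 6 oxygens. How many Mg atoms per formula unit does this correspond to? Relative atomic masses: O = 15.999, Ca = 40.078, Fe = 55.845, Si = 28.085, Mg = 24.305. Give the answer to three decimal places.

0.884 Mg apfu

MgO: 16.12/40.304 = 0.39996 mol → 0.39996 mol Mg, 0.39996 mol O.
FeO: 3.94/71.844 = 0.05484 mol → 0.05484 mol Fe, 0.05484 mol O.
CaO: 25.28/56.077 = 0.45081 mol → 0.45081 mol Ca, 0.45081 mol O.
SiO2: 54.33/60.083 = 0.90425 mol → 0.90425 mol Si, 1.80850 mol O.
Total oxygen = 2.71411 mol. Normalization factor = 6/2.71411 = 2.21067.
Mg per 6 O = 0.39996 × 2.21067 = 0.884.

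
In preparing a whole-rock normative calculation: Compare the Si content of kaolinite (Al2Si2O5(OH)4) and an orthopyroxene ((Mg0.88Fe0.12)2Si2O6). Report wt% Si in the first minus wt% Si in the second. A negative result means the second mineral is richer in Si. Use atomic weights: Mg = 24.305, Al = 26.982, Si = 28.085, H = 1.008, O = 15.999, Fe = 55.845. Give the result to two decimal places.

Si in Al2Si2O5(OH)4: molar mass 258.157 g/mol; 2×28.085 = 56.170 g → 21.76 wt%.
Si in (Mg0.88Fe0.12)2Si2O6: molar mass 208.344 g/mol; 2×28.085 = 56.170 g → 26.96 wt%.
Difference = 21.76 − 26.96 = -5.20 percentage points.

-5.20 percentage points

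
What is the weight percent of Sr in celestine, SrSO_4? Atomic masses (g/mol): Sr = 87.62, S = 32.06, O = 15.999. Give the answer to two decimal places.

47.70 weight percent

Molar mass of SrSO_4: 1×87.62 + 1×32.06 + 4×15.999 = 183.676 g/mol.
Mass of Sr per formula unit: 1 × 87.62 = 87.620 g.
Weight fraction Sr = 87.620 / 183.676 = 0.4770.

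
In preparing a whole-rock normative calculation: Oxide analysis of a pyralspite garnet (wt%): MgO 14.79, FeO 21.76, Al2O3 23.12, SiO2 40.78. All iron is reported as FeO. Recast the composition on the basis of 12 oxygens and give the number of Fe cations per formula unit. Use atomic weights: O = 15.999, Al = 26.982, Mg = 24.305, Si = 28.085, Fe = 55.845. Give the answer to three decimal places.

1.342 Fe apfu

MgO (M=40.304): mol = 0.36696; Mg = 0.36696, O = 0.36696.
FeO (M=71.844): mol = 0.30288; Fe = 0.30288, O = 0.30288.
Al2O3 (M=101.961): mol = 0.22675; Al = 0.45350, O = 0.68025.
SiO2 (M=60.083): mol = 0.67873; Si = 0.67873, O = 1.35746.
ΣO = 2.70755; factor = 12/ΣO = 4.43205.
Fe apfu = 0.30288 × 4.43205 = 1.342.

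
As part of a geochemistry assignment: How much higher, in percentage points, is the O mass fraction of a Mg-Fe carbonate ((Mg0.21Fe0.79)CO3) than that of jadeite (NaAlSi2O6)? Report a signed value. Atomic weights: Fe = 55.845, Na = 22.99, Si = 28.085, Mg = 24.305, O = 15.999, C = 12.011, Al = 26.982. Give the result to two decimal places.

-3.55 percentage points

First mineral: 47.997 g O in 109.230 g formula = 43.94 wt% O.
Second mineral: 95.994 g O in 202.136 g formula = 47.49 wt% O.
43.94% − 47.49% gives a difference of -3.55 percentage points.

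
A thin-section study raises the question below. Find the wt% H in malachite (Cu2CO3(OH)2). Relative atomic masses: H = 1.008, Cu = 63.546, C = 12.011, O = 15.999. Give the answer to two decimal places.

Molar mass of Cu2CO3(OH)2: 2×63.546 + 1×12.011 + 5×15.999 + 2×1.008 = 221.114 g/mol.
Mass of H per formula unit: 2 × 1.008 = 2.016 g.
Weight fraction H = 2.016 / 221.114 = 0.0091.

0.91 mass %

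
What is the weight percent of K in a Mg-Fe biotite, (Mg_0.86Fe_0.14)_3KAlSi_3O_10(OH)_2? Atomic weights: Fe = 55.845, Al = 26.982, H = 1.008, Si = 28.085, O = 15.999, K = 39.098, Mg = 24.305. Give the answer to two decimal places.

Molar mass of (Mg_0.86Fe_0.14)_3KAlSi_3O_10(OH)_2: 2.58*24.305 + 0.42*55.845 + 1*39.098 + 1*26.982 + 3*28.085 + 12*15.999 + 2*1.008 = 430.501 g/mol.
Mass of K per formula unit: 1 × 39.098 = 39.098 g.
Weight fraction K = 39.098 / 430.501 = 0.0908.

9.08 weight percent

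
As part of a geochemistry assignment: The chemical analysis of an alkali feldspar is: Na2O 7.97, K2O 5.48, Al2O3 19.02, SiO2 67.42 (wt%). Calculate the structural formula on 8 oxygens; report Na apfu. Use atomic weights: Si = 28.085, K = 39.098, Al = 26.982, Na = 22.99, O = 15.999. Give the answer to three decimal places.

0.688 Na apfu

Na2O: 7.97/61.979 = 0.12859 mol → 0.25718 mol Na, 0.12859 mol O.
K2O: 5.48/94.195 = 0.05818 mol → 0.11636 mol K, 0.05818 mol O.
Al2O3: 19.02/101.961 = 0.18654 mol → 0.37308 mol Al, 0.55962 mol O.
SiO2: 67.42/60.083 = 1.12211 mol → 1.12211 mol Si, 2.24422 mol O.
Total oxygen = 2.99061 mol. Normalization factor = 8/2.99061 = 2.67504.
Na per 8 O = 0.25718 × 2.67504 = 0.688.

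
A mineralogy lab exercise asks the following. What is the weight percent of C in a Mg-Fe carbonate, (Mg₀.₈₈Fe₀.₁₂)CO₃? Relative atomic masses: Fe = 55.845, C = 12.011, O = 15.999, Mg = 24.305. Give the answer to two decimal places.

13.63 wt%

Molar mass of (Mg₀.₈₈Fe₀.₁₂)CO₃: 0.88×24.305 + 0.12×55.845 + 1×12.011 + 3×15.999 = 88.098 g/mol.
Mass of C per formula unit: 1 × 12.011 = 12.011 g.
Weight fraction C = 12.011 / 88.098 = 0.1363.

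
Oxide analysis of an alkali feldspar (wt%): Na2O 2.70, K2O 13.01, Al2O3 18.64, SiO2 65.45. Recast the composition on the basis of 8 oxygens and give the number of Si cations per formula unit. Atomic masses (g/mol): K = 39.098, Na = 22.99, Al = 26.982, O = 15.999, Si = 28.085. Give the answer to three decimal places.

2.996 Si apfu

Na2O (M=61.979): mol = 0.04356; Na = 0.08712, O = 0.04356.
K2O (M=94.195): mol = 0.13812; K = 0.27624, O = 0.13812.
Al2O3 (M=101.961): mol = 0.18281; Al = 0.36562, O = 0.54843.
SiO2 (M=60.083): mol = 1.08933; Si = 1.08933, O = 2.17866.
ΣO = 2.90877; factor = 8/ΣO = 2.75030.
Si apfu = 1.08933 × 2.75030 = 2.996.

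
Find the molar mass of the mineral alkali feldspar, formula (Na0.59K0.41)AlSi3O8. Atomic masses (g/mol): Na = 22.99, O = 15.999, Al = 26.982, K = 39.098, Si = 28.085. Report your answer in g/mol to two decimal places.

M = 0.59·22.99 + 0.41·39.098 + 1·26.982 + 3·28.085 + 8·15.999

268.82 g/mol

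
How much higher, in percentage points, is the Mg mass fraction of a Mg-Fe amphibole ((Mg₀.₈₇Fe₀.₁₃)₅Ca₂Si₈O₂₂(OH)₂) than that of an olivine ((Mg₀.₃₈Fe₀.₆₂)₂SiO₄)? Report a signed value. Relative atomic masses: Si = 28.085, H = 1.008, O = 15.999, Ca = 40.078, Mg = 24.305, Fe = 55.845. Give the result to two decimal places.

M((Mg₀.₈₇Fe₀.₁₃)₅Ca₂Si₈O₂₂(OH)₂) = 832.854 g/mol, so wt% Mg = 105.727/832.854 × 100 = 12.69%.
M((Mg₀.₃₈Fe₀.₆₂)₂SiO₄) = 179.801 g/mol, so wt% Mg = 18.472/179.801 × 100 = 10.27%.
12.69 − 10.27 = 2.42 pp.

2.42 percentage points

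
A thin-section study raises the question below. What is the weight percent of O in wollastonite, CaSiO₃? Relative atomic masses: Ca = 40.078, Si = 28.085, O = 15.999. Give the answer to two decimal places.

M(CaSiO₃) = 116.160 g/mol.
O contributes 3 × 15.999 = 47.997 g per mole.
47.997/116.160 = 0.4132 → 41.32%.

41.32 weight percent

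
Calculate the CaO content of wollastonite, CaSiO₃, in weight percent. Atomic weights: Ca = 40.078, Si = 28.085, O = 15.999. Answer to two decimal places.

Molar mass of CaSiO₃ = 1·40.078 + 1·28.085 + 3·15.999 = 116.160 g/mol.
Each formula unit contains 1 Ca, equivalent to 1/1 = 1.0000 mol CaO.
M(CaO) = 1×40.078 + 1×15.999 = 56.077 g/mol.
Mass of CaO per formula unit = 1.0000 × 56.077 = 56.077 g.
CaO wt% = 56.077 / 116.160 × 100 = 48.28%.

48.28 wt%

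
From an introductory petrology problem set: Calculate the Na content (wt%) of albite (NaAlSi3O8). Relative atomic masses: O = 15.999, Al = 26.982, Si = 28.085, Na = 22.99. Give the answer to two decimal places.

8.77 wt%

Formula mass = 1*22.99 + 1*26.982 + 3*28.085 + 8*15.999 = 262.219 g/mol, of which 22.990 g is Na.
So Na makes up 22.990/262.219 = 0.0877 of the mass, i.e. 8.77%.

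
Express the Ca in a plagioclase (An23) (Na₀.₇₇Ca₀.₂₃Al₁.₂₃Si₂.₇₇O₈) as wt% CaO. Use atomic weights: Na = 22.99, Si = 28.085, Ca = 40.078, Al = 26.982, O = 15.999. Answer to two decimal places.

4.85 wt%

Molar mass of Na₀.₇₇Ca₀.₂₃Al₁.₂₃Si₂.₇₇O₈ = 0.77·22.99 + 0.23·40.078 + 1.23·26.982 + 2.77·28.085 + 8·15.999 = 265.896 g/mol.
Each formula unit contains 0.23 Ca, equivalent to 0.23/1 = 0.2300 mol CaO.
M(CaO) = 1×40.078 + 1×15.999 = 56.077 g/mol.
Mass of CaO per formula unit = 0.2300 × 56.077 = 12.898 g.
CaO wt% = 12.898 / 265.896 × 100 = 4.85%.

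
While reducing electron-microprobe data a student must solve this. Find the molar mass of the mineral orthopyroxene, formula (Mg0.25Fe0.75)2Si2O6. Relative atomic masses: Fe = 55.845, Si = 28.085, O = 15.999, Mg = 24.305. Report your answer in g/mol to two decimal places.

248.08 g/mol

The formula mass is the sum 0.50(24.305) + 1.50(55.845) + 2(28.085) + 6(15.999).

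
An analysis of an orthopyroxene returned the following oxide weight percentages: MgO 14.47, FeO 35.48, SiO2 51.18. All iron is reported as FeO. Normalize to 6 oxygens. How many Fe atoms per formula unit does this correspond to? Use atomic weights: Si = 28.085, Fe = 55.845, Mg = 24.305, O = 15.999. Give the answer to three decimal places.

1.159 Fe apfu

MgO (M=40.304): mol = 0.35902; Mg = 0.35902, O = 0.35902.
FeO (M=71.844): mol = 0.49385; Fe = 0.49385, O = 0.49385.
SiO2 (M=60.083): mol = 0.85182; Si = 0.85182, O = 1.70364.
ΣO = 2.55651; factor = 6/ΣO = 2.34695.
Fe apfu = 0.49385 × 2.34695 = 1.159.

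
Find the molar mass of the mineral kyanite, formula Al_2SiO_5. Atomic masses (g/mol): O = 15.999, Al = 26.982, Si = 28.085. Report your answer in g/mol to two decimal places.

The formula mass is the sum 2×26.982 + 1×28.085 + 5×15.999.

162.04 g/mol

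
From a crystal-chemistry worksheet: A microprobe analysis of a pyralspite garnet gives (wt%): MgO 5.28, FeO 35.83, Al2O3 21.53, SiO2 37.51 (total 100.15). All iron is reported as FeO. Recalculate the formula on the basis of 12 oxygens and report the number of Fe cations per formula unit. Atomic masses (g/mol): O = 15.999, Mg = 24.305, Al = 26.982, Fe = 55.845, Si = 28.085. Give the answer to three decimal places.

5.28 wt% MgO ÷ 40.304 g/mol = 0.13100 mol, giving 0.13100 Mg and 0.13100 O.
35.83 wt% FeO ÷ 71.844 g/mol = 0.49872 mol, giving 0.49872 Fe and 0.49872 O.
21.53 wt% Al2O3 ÷ 101.961 g/mol = 0.21116 mol, giving 0.42232 Al and 0.63348 O.
37.51 wt% SiO2 ÷ 60.083 g/mol = 0.62430 mol, giving 0.62430 Si and 1.24860 O.
Oxygen sums to 2.51180; scaling by 12/2.51180 = 4.77745 puts the formula on 12 O.
Fe: 0.49872 × 4.77745 = 2.383 atoms per formula unit.

2.383 Fe apfu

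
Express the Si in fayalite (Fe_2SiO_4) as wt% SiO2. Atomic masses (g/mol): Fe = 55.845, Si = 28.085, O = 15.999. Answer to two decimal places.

29.49 wt%

M(Fe_2SiO_4) = 203.771 g/mol; M(SiO2) = 60.083 g/mol.
Moles SiO2 per formula unit = 1 Si ÷ 1 = 1.0000.
SiO2 fraction = (1.0000 × 60.083) / 203.771 = 60.083/203.771 = 0.2949.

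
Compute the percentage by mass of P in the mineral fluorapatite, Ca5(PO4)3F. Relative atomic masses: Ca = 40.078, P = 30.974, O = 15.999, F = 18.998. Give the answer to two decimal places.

18.43 mass %

M(Ca5(PO4)3F) = 504.298 g/mol.
P contributes 3 × 30.974 = 92.922 g per mole.
92.922/504.298 = 0.1843 → 18.43%.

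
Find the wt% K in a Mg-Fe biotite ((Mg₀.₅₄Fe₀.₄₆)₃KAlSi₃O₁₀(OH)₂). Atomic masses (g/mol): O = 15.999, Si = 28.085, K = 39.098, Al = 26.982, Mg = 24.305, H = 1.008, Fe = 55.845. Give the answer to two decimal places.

Molar mass of (Mg₀.₅₄Fe₀.₄₆)₃KAlSi₃O₁₀(OH)₂: 1.62×24.305 + 1.38×55.845 + 1×39.098 + 1×26.982 + 3×28.085 + 12×15.999 + 2×1.008 = 460.779 g/mol.
Mass of K per formula unit: 1 × 39.098 = 39.098 g.
Weight fraction K = 39.098 / 460.779 = 0.0849.

8.49 weight percent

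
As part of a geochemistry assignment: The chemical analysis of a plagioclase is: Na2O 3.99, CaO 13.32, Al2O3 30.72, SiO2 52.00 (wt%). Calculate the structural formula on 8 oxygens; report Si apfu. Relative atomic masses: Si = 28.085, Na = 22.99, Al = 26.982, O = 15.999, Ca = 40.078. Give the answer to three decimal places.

2.358 Si apfu

3.99 wt% Na2O ÷ 61.979 g/mol = 0.06438 mol, giving 0.12876 Na and 0.06438 O.
13.32 wt% CaO ÷ 56.077 g/mol = 0.23753 mol, giving 0.23753 Ca and 0.23753 O.
30.72 wt% Al2O3 ÷ 101.961 g/mol = 0.30129 mol, giving 0.60258 Al and 0.90387 O.
52.00 wt% SiO2 ÷ 60.083 g/mol = 0.86547 mol, giving 0.86547 Si and 1.73094 O.
Oxygen sums to 2.93672; scaling by 8/2.93672 = 2.72413 puts the formula on 8 O.
Si: 0.86547 × 2.72413 = 2.358 atoms per formula unit.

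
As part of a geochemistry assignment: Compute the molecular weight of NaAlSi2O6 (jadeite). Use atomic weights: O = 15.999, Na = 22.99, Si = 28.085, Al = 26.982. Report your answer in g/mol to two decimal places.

202.14 g/mol

M = 1*22.99 + 1*26.982 + 2*28.085 + 6*15.999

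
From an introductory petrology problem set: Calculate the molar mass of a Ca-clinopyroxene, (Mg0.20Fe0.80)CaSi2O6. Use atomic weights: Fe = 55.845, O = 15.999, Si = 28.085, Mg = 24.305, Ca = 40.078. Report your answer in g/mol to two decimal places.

M = 0.20·24.305 + 0.80·55.845 + 1·40.078 + 2·28.085 + 6·15.999

241.78 g/mol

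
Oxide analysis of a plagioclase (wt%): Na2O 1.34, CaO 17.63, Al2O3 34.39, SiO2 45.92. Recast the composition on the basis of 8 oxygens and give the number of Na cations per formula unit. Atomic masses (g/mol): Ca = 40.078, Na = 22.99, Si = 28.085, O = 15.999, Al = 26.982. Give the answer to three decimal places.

0.120 Na apfu

Na2O (M=61.979): mol = 0.02162; Na = 0.04324, O = 0.02162.
CaO (M=56.077): mol = 0.31439; Ca = 0.31439, O = 0.31439.
Al2O3 (M=101.961): mol = 0.33729; Al = 0.67458, O = 1.01187.
SiO2 (M=60.083): mol = 0.76428; Si = 0.76428, O = 1.52856.
ΣO = 2.87644; factor = 8/ΣO = 2.78122.
Na apfu = 0.04324 × 2.78122 = 0.120.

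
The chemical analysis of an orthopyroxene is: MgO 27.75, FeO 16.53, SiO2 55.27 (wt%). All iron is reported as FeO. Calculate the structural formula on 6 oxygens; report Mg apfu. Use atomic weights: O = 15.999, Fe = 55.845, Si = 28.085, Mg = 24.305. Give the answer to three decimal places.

27.75 wt% MgO ÷ 40.304 g/mol = 0.68852 mol, giving 0.68852 Mg and 0.68852 O.
16.53 wt% FeO ÷ 71.844 g/mol = 0.23008 mol, giving 0.23008 Fe and 0.23008 O.
55.27 wt% SiO2 ÷ 60.083 g/mol = 0.91989 mol, giving 0.91989 Si and 1.83978 O.
Oxygen sums to 2.75838; scaling by 6/2.75838 = 2.17519 puts the formula on 6 O.
Mg: 0.68852 × 2.17519 = 1.498 atoms per formula unit.

1.498 Mg apfu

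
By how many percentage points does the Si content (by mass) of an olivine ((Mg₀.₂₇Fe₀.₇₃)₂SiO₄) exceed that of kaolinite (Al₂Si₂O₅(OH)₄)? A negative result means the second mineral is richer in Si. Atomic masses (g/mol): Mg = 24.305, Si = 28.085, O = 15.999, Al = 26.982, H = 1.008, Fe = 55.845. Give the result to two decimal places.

M((Mg₀.₂₇Fe₀.₇₃)₂SiO₄) = 186.739 g/mol, so wt% Si = 28.085/186.739 × 100 = 15.04%.
M(Al₂Si₂O₅(OH)₄) = 258.157 g/mol, so wt% Si = 56.170/258.157 × 100 = 21.76%.
15.04 − 21.76 = -6.72 pp.

-6.72 percentage points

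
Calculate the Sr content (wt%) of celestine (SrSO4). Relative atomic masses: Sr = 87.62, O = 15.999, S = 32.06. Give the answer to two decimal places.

47.70 wt%

Formula mass = 1*87.62 + 1*32.06 + 4*15.999 = 183.676 g/mol, of which 87.620 g is Sr.
So Sr makes up 87.620/183.676 = 0.4770 of the mass, i.e. 47.70%.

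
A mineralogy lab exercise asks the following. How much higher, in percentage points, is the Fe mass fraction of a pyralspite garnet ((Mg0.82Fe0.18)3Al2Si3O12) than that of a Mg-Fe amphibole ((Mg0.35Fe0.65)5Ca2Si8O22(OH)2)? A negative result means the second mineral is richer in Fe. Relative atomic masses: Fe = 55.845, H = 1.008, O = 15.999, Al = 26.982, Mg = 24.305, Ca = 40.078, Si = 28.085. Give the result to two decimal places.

First mineral: 30.156 g Fe in 420.154 g formula = 7.18 wt% Fe.
Second mineral: 181.496 g Fe in 914.858 g formula = 19.84 wt% Fe.
7.18% − 19.84% gives a difference of -12.66 percentage points.

-12.66 percentage points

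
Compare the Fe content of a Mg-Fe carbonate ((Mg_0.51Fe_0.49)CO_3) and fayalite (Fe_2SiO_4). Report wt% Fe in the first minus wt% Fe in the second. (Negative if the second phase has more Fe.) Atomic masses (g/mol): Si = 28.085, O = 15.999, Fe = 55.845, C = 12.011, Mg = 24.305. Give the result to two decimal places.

-27.38 percentage points

M((Mg_0.51Fe_0.49)CO_3) = 99.768 g/mol, so wt% Fe = 27.364/99.768 × 100 = 27.43%.
M(Fe_2SiO_4) = 203.771 g/mol, so wt% Fe = 111.690/203.771 × 100 = 54.81%.
27.43 − 54.81 = -27.38 pp.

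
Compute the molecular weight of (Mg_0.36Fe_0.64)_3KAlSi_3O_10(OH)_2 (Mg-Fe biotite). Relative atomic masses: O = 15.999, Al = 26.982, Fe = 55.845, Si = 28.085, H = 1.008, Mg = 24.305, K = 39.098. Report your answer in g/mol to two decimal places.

Mg: 1.08 × 24.305 = 26.2494
Fe: 1.92 × 55.845 = 107.2224
K: 1 × 39.098 = 39.0980
Al: 1 × 26.982 = 26.9820
Si: 3 × 28.085 = 84.2550
O: 12 × 15.999 = 191.9880
H: 2 × 1.008 = 2.0160
Summing the contributions gives the formula mass.

477.81 g/mol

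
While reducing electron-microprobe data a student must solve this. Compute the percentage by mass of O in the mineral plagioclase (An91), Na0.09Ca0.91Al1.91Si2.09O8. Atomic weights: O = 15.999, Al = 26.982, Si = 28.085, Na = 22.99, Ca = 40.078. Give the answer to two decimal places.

Formula mass = 0.09×22.99 + 0.91×40.078 + 1.91×26.982 + 2.09×28.085 + 8×15.999 = 276.765 g/mol, of which 127.992 g is O.
So O makes up 127.992/276.765 = 0.4625 of the mass, i.e. 46.25%.

46.25 wt%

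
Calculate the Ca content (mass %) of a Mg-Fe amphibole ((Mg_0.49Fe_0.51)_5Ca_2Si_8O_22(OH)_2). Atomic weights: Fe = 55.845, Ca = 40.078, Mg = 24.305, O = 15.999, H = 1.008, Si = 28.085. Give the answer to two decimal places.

M((Mg_0.49Fe_0.51)_5Ca_2Si_8O_22(OH)_2) = 892.780 g/mol.
Ca contributes 2 × 40.078 = 80.156 g per mole.
80.156/892.780 = 0.0898 → 8.98%.

8.98 mass %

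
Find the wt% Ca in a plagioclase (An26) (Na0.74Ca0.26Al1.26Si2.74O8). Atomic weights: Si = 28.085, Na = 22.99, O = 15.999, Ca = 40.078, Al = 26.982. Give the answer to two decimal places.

3.91 wt%

M(Na0.74Ca0.26Al1.26Si2.74O8) = 266.375 g/mol.
Ca contributes 0.26 × 40.078 = 10.420 g per mole.
10.420/266.375 = 0.0391 → 3.91%.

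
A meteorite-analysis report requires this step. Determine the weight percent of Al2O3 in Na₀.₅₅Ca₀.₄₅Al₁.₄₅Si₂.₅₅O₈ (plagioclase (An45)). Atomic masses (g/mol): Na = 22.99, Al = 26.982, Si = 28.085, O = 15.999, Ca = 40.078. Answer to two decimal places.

27.44 wt%

Molar mass of Na₀.₅₅Ca₀.₄₅Al₁.₄₅Si₂.₅₅O₈ = 0.55·22.99 + 0.45·40.078 + 1.45·26.982 + 2.55·28.085 + 8·15.999 = 269.412 g/mol.
Each formula unit contains 1.45 Al, equivalent to 1.45/2 = 0.7250 mol Al2O3.
M(Al2O3) = 2×26.982 + 3×15.999 = 101.961 g/mol.
Mass of Al2O3 per formula unit = 0.7250 × 101.961 = 73.922 g.
Al2O3 wt% = 73.922 / 269.412 × 100 = 27.44%.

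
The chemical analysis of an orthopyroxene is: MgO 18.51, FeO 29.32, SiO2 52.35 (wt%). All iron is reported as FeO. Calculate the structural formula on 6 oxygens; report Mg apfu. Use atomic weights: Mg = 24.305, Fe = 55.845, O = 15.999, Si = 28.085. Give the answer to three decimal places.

MgO: 18.51/40.304 = 0.45926 mol → 0.45926 mol Mg, 0.45926 mol O.
FeO: 29.32/71.844 = 0.40811 mol → 0.40811 mol Fe, 0.40811 mol O.
SiO2: 52.35/60.083 = 0.87129 mol → 0.87129 mol Si, 1.74258 mol O.
Total oxygen = 2.60995 mol. Normalization factor = 6/2.60995 = 2.29889.
Mg per 6 O = 0.45926 × 2.29889 = 1.056.

1.056 Mg apfu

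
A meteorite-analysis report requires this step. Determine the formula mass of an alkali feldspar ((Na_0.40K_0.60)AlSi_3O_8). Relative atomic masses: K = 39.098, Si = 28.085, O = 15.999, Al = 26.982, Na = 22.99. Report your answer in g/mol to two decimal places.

271.88 g/mol

The formula mass is the sum 0.40*22.99 + 0.60*39.098 + 1*26.982 + 3*28.085 + 8*15.999.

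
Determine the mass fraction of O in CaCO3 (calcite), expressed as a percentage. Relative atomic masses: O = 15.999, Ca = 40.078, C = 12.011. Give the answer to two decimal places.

M(CaCO3) = 100.086 g/mol.
O contributes 3 × 15.999 = 47.997 g per mole.
47.997/100.086 = 0.4796 → 47.96%.

47.96 mass %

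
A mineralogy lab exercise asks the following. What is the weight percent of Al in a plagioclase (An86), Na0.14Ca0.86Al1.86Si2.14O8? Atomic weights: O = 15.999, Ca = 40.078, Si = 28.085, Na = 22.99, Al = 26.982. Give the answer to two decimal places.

Formula mass = 0.14·22.99 + 0.86·40.078 + 1.86·26.982 + 2.14·28.085 + 8·15.999 = 275.966 g/mol, of which 50.187 g is Al.
So Al makes up 50.187/275.966 = 0.1819 of the mass, i.e. 18.19%.

18.19 mass %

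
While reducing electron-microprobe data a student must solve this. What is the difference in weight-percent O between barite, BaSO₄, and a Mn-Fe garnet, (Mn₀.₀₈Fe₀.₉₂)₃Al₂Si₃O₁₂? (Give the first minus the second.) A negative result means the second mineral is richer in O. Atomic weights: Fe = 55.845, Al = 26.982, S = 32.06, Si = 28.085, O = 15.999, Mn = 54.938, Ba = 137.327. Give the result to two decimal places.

O in BaSO₄: molar mass 233.383 g/mol; 4×15.999 = 63.996 g → 27.42 wt%.
O in (Mn₀.₀₈Fe₀.₉₂)₃Al₂Si₃O₁₂: molar mass 497.524 g/mol; 12×15.999 = 191.988 g → 38.59 wt%.
Difference = 27.42 − 38.59 = -11.17 percentage points.

-11.17 percentage points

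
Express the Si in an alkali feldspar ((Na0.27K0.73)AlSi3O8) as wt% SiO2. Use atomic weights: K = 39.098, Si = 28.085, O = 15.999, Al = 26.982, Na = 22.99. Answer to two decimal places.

Formula mass = 273.978 g/mol.
3 Si → 3.0000 mol SiO2 per formula unit; M(SiO2) = 60.083, so SiO2 mass = 180.249 g.
180.249/273.978 × 100 = 65.79 wt%.

65.79 wt%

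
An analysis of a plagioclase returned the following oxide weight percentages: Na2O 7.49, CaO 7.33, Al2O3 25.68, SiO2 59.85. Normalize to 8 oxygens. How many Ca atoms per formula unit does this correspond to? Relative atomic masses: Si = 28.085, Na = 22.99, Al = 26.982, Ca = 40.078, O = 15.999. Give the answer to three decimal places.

0.349 Ca apfu

Na2O (M=61.979): mol = 0.12085; Na = 0.24170, O = 0.12085.
CaO (M=56.077): mol = 0.13071; Ca = 0.13071, O = 0.13071.
Al2O3 (M=101.961): mol = 0.25186; Al = 0.50372, O = 0.75558.
SiO2 (M=60.083): mol = 0.99612; Si = 0.99612, O = 1.99224.
ΣO = 2.99938; factor = 8/ΣO = 2.66722.
Ca apfu = 0.13071 × 2.66722 = 0.349.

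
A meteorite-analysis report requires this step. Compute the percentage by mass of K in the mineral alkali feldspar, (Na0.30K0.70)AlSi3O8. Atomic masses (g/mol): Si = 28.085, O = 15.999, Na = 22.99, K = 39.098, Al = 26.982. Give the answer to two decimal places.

10.01 weight percent

Molar mass of (Na0.30K0.70)AlSi3O8: 0.30·22.99 + 0.70·39.098 + 1·26.982 + 3·28.085 + 8·15.999 = 273.495 g/mol.
Mass of K per formula unit: 0.70 × 39.098 = 27.369 g.
Weight fraction K = 27.369 / 273.495 = 0.1001.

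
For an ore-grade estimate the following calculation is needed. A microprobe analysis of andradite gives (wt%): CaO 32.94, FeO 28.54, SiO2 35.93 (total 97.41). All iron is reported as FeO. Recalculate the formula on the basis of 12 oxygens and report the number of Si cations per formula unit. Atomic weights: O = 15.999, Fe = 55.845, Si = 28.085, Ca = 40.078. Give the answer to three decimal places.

3.291 Si apfu

32.94 wt% CaO ÷ 56.077 g/mol = 0.58741 mol, giving 0.58741 Ca and 0.58741 O.
28.54 wt% FeO ÷ 71.844 g/mol = 0.39725 mol, giving 0.39725 Fe and 0.39725 O.
35.93 wt% SiO2 ÷ 60.083 g/mol = 0.59801 mol, giving 0.59801 Si and 1.19602 O.
Oxygen sums to 2.18068; scaling by 12/2.18068 = 5.50287 puts the formula on 12 O.
Si: 0.59801 × 5.50287 = 3.291 atoms per formula unit.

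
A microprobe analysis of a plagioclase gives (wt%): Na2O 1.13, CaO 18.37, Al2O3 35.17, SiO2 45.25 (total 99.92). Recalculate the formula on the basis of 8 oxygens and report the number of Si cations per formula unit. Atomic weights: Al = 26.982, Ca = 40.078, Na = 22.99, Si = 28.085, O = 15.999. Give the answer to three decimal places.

Na2O: 1.13/61.979 = 0.01823 mol → 0.03646 mol Na, 0.01823 mol O.
CaO: 18.37/56.077 = 0.32759 mol → 0.32759 mol Ca, 0.32759 mol O.
Al2O3: 35.17/101.961 = 0.34494 mol → 0.68988 mol Al, 1.03482 mol O.
SiO2: 45.25/60.083 = 0.75312 mol → 0.75312 mol Si, 1.50624 mol O.
Total oxygen = 2.88688 mol. Normalization factor = 8/2.88688 = 2.77116.
Si per 8 O = 0.75312 × 2.77116 = 2.087.

2.087 Si apfu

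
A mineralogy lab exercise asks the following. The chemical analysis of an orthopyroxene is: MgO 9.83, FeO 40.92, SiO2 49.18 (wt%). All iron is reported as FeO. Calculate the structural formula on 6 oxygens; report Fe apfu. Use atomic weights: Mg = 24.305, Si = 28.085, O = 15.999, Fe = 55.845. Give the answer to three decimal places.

1.395 Fe apfu

MgO: 9.83/40.304 = 0.24390 mol → 0.24390 mol Mg, 0.24390 mol O.
FeO: 40.92/71.844 = 0.56957 mol → 0.56957 mol Fe, 0.56957 mol O.
SiO2: 49.18/60.083 = 0.81853 mol → 0.81853 mol Si, 1.63706 mol O.
Total oxygen = 2.45053 mol. Normalization factor = 6/2.45053 = 2.44845.
Fe per 6 O = 0.56957 × 2.44845 = 1.395.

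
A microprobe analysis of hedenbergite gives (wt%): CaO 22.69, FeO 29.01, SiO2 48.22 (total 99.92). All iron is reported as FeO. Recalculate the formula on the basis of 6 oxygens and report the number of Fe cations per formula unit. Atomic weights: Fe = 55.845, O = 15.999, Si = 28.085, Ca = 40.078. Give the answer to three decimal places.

CaO: 22.69/56.077 = 0.40462 mol → 0.40462 mol Ca, 0.40462 mol O.
FeO: 29.01/71.844 = 0.40379 mol → 0.40379 mol Fe, 0.40379 mol O.
SiO2: 48.22/60.083 = 0.80256 mol → 0.80256 mol Si, 1.60512 mol O.
Total oxygen = 2.41353 mol. Normalization factor = 6/2.41353 = 2.48599.
Fe per 6 O = 0.40379 × 2.48599 = 1.004.

1.004 Fe apfu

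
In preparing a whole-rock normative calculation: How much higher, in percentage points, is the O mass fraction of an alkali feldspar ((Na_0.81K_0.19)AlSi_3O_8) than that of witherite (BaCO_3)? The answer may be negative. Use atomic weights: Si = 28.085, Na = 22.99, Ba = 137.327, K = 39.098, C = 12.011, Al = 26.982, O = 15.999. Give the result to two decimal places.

M((Na_0.81K_0.19)AlSi_3O_8) = 265.280 g/mol, so wt% O = 127.992/265.280 × 100 = 48.25%.
M(BaCO_3) = 197.335 g/mol, so wt% O = 47.997/197.335 × 100 = 24.32%.
48.25 − 24.32 = 23.93 pp.

23.93 percentage points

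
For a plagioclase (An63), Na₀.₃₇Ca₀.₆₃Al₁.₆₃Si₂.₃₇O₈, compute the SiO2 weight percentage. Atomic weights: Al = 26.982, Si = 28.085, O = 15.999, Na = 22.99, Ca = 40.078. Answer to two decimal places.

52.30 wt%

M(Na₀.₃₇Ca₀.₆₃Al₁.₆₃Si₂.₃₇O₈) = 272.290 g/mol; M(SiO2) = 60.083 g/mol.
Moles SiO2 per formula unit = 2.37 Si ÷ 1 = 2.3700.
SiO2 fraction = (2.3700 × 60.083) / 272.290 = 142.397/272.290 = 0.5230.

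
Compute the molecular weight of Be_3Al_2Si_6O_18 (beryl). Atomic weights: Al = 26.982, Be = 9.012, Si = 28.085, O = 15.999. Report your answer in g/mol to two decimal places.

537.49 g/mol

Be: 3 × 9.012 = 27.0360
Al: 2 × 26.982 = 53.9640
Si: 6 × 28.085 = 168.5100
O: 18 × 15.999 = 287.9820
Summing the contributions gives the formula mass.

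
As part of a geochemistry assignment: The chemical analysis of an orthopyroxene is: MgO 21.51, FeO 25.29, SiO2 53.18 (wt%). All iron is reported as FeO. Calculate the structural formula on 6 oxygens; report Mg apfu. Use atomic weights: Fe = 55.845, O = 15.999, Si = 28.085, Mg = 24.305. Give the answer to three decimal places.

1.206 Mg apfu

21.51 wt% MgO ÷ 40.304 g/mol = 0.53369 mol, giving 0.53369 Mg and 0.53369 O.
25.29 wt% FeO ÷ 71.844 g/mol = 0.35201 mol, giving 0.35201 Fe and 0.35201 O.
53.18 wt% SiO2 ÷ 60.083 g/mol = 0.88511 mol, giving 0.88511 Si and 1.77022 O.
Oxygen sums to 2.65592; scaling by 6/2.65592 = 2.25910 puts the formula on 6 O.
Mg: 0.53369 × 2.25910 = 1.206 atoms per formula unit.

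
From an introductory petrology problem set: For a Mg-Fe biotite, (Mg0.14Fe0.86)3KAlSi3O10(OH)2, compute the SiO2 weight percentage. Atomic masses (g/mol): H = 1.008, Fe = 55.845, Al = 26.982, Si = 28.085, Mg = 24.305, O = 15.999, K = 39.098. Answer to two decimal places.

36.15 wt%

Molar mass of (Mg0.14Fe0.86)3KAlSi3O10(OH)2 = 0.42*24.305 + 2.58*55.845 + 1*39.098 + 1*26.982 + 3*28.085 + 12*15.999 + 2*1.008 = 498.627 g/mol.
Each formula unit contains 3 Si, equivalent to 3/1 = 3.0000 mol SiO2.
M(SiO2) = 1×28.085 + 2×15.999 = 60.083 g/mol.
Mass of SiO2 per formula unit = 3.0000 × 60.083 = 180.249 g.
SiO2 wt% = 180.249 / 498.627 × 100 = 36.15%.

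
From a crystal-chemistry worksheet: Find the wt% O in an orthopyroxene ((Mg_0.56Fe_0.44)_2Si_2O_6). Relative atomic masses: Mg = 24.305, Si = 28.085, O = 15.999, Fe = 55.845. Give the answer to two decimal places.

Molar mass of (Mg_0.56Fe_0.44)_2Si_2O_6: 1.12·24.305 + 0.88·55.845 + 2·28.085 + 6·15.999 = 228.529 g/mol.
Mass of O per formula unit: 6 × 15.999 = 95.994 g.
Weight fraction O = 95.994 / 228.529 = 0.4201.

42.01 wt%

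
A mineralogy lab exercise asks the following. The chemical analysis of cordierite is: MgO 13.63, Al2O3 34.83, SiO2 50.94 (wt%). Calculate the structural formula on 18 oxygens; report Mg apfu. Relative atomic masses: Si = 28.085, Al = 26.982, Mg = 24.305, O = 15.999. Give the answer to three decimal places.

1.990 Mg apfu

MgO: 13.63/40.304 = 0.33818 mol → 0.33818 mol Mg, 0.33818 mol O.
Al2O3: 34.83/101.961 = 0.34160 mol → 0.68320 mol Al, 1.02480 mol O.
SiO2: 50.94/60.083 = 0.84783 mol → 0.84783 mol Si, 1.69566 mol O.
Total oxygen = 3.05864 mol. Normalization factor = 18/3.05864 = 5.88497.
Mg per 18 O = 0.33818 × 5.88497 = 1.990.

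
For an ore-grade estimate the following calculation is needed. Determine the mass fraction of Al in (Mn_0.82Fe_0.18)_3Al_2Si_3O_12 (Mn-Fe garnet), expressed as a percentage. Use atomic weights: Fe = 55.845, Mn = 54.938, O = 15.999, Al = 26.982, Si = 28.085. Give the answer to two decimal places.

M((Mn_0.82Fe_0.18)_3Al_2Si_3O_12) = 495.511 g/mol.
Al contributes 2 × 26.982 = 53.964 g per mole.
53.964/495.511 = 0.1089 → 10.89%.

10.89 wt%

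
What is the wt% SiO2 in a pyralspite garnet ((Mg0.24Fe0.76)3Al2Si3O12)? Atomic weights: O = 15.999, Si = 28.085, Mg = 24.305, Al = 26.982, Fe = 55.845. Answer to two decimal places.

37.94 wt%

Molar mass of (Mg0.24Fe0.76)3Al2Si3O12 = 0.72×24.305 + 2.28×55.845 + 2×26.982 + 3×28.085 + 12×15.999 = 475.033 g/mol.
Each formula unit contains 3 Si, equivalent to 3/1 = 3.0000 mol SiO2.
M(SiO2) = 1×28.085 + 2×15.999 = 60.083 g/mol.
Mass of SiO2 per formula unit = 3.0000 × 60.083 = 180.249 g.
SiO2 wt% = 180.249 / 475.033 × 100 = 37.94%.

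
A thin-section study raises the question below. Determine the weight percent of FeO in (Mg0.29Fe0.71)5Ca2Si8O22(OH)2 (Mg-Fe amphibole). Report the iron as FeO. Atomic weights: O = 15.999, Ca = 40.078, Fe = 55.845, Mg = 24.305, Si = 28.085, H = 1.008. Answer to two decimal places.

27.59 wt%

Formula mass = 924.320 g/mol.
3.55 Fe → 3.5500 mol FeO per formula unit; M(FeO) = 71.844, so FeO mass = 255.046 g.
255.046/924.320 × 100 = 27.59 wt%.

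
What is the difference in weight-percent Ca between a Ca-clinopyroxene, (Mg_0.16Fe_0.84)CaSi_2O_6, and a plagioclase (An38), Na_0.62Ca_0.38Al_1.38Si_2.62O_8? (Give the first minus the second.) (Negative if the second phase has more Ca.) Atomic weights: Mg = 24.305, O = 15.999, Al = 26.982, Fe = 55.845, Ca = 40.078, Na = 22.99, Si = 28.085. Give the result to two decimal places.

10.81 percentage points

Ca in (Mg_0.16Fe_0.84)CaSi_2O_6: molar mass 243.041 g/mol; 1×40.078 = 40.078 g → 16.49 wt%.
Ca in Na_0.62Ca_0.38Al_1.38Si_2.62O_8: molar mass 268.293 g/mol; 0.38×40.078 = 15.230 g → 5.68 wt%.
Difference = 16.49 − 5.68 = 10.81 percentage points.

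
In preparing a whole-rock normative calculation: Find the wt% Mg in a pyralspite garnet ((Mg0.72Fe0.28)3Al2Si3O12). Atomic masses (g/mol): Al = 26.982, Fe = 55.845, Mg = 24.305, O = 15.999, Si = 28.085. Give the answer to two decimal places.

12.22 weight percent

M((Mg0.72Fe0.28)3Al2Si3O12) = 429.616 g/mol.
Mg contributes 2.16 × 24.305 = 52.499 g per mole.
52.499/429.616 = 0.1222 → 12.22%.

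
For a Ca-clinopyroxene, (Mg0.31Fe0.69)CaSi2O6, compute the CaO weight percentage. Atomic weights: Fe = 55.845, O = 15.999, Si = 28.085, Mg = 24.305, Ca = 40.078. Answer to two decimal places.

Molar mass of (Mg0.31Fe0.69)CaSi2O6 = 0.31*24.305 + 0.69*55.845 + 1*40.078 + 2*28.085 + 6*15.999 = 238.310 g/mol.
Each formula unit contains 1 Ca, equivalent to 1/1 = 1.0000 mol CaO.
M(CaO) = 1×40.078 + 1×15.999 = 56.077 g/mol.
Mass of CaO per formula unit = 1.0000 × 56.077 = 56.077 g.
CaO wt% = 56.077 / 238.310 × 100 = 23.53%.

23.53 wt%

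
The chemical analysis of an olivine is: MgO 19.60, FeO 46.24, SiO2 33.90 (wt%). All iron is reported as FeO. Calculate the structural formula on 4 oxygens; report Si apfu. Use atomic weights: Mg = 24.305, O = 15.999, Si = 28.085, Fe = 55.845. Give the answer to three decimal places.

MgO: 19.60/40.304 = 0.48630 mol → 0.48630 mol Mg, 0.48630 mol O.
FeO: 46.24/71.844 = 0.64362 mol → 0.64362 mol Fe, 0.64362 mol O.
SiO2: 33.90/60.083 = 0.56422 mol → 0.56422 mol Si, 1.12844 mol O.
Total oxygen = 2.25836 mol. Normalization factor = 4/2.25836 = 1.77120.
Si per 4 O = 0.56422 × 1.77120 = 0.999.

0.999 Si apfu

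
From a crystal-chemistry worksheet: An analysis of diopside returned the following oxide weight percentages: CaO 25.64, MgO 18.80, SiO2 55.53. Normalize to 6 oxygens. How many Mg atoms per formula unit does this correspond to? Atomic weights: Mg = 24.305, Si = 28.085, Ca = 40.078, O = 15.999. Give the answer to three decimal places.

1.010 Mg apfu

CaO: 25.64/56.077 = 0.45723 mol → 0.45723 mol Ca, 0.45723 mol O.
MgO: 18.80/40.304 = 0.46645 mol → 0.46645 mol Mg, 0.46645 mol O.
SiO2: 55.53/60.083 = 0.92422 mol → 0.92422 mol Si, 1.84844 mol O.
Total oxygen = 2.77212 mol. Normalization factor = 6/2.77212 = 2.16441.
Mg per 6 O = 0.46645 × 2.16441 = 1.010.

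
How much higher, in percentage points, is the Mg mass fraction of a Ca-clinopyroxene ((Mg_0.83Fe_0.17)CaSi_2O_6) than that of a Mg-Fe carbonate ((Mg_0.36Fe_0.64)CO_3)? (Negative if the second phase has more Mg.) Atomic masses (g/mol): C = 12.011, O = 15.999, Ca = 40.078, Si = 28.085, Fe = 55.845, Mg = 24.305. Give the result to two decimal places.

M((Mg_0.83Fe_0.17)CaSi_2O_6) = 221.909 g/mol, so wt% Mg = 20.173/221.909 × 100 = 9.09%.
M((Mg_0.36Fe_0.64)CO_3) = 104.499 g/mol, so wt% Mg = 8.750/104.499 × 100 = 8.37%.
9.09 − 8.37 = 0.72 pp.

0.72 percentage points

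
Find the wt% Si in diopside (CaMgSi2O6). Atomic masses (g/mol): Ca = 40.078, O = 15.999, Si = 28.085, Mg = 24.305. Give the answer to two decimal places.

25.94 weight percent

M(CaMgSi2O6) = 216.547 g/mol.
Si contributes 2 × 28.085 = 56.170 g per mole.
56.170/216.547 = 0.2594 → 25.94%.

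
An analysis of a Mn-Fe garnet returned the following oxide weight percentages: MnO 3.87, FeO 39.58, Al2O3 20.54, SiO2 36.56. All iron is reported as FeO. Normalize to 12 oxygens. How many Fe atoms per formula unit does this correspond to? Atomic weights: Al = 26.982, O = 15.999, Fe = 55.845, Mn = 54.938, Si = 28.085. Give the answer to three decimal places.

2.724 Fe apfu

3.87 wt% MnO ÷ 70.937 g/mol = 0.05456 mol, giving 0.05456 Mn and 0.05456 O.
39.58 wt% FeO ÷ 71.844 g/mol = 0.55092 mol, giving 0.55092 Fe and 0.55092 O.
20.54 wt% Al2O3 ÷ 101.961 g/mol = 0.20145 mol, giving 0.40290 Al and 0.60435 O.
36.56 wt% SiO2 ÷ 60.083 g/mol = 0.60849 mol, giving 0.60849 Si and 1.21698 O.
Oxygen sums to 2.42681; scaling by 12/2.42681 = 4.94476 puts the formula on 12 O.
Fe: 0.55092 × 4.94476 = 2.724 atoms per formula unit.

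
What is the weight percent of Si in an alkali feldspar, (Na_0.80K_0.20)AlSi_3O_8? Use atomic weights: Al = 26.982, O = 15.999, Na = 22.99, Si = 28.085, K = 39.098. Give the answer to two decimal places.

Formula mass = 0.80·22.99 + 0.20·39.098 + 1·26.982 + 3·28.085 + 8·15.999 = 265.441 g/mol, of which 84.255 g is Si.
So Si makes up 84.255/265.441 = 0.3174 of the mass, i.e. 31.74%.

31.74 weight percent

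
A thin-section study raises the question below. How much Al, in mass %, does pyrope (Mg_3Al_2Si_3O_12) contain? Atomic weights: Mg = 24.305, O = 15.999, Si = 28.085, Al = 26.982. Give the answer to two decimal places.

13.39 mass %

Molar mass of Mg_3Al_2Si_3O_12: 3×24.305 + 2×26.982 + 3×28.085 + 12×15.999 = 403.122 g/mol.
Mass of Al per formula unit: 2 × 26.982 = 53.964 g.
Weight fraction Al = 53.964 / 403.122 = 0.1339.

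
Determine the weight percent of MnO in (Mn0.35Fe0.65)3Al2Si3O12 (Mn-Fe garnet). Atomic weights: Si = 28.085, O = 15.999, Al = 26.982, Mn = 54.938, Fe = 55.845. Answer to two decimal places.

M((Mn0.35Fe0.65)3Al2Si3O12) = 496.790 g/mol; M(MnO) = 70.937 g/mol.
Moles MnO per formula unit = 1.05 Mn ÷ 1 = 1.0500.
MnO fraction = (1.0500 × 70.937) / 496.790 = 74.484/496.790 = 0.1499.

14.99 wt%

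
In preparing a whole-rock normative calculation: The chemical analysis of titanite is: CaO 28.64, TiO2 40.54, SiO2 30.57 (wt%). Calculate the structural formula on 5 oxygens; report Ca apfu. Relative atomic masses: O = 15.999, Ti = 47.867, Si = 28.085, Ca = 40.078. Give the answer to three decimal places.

1.004 Ca apfu

28.64 wt% CaO ÷ 56.077 g/mol = 0.51073 mol, giving 0.51073 Ca and 0.51073 O.
40.54 wt% TiO2 ÷ 79.865 g/mol = 0.50761 mol, giving 0.50761 Ti and 1.01522 O.
30.57 wt% SiO2 ÷ 60.083 g/mol = 0.50880 mol, giving 0.50880 Si and 1.01760 O.
Oxygen sums to 2.54355; scaling by 5/2.54355 = 1.96576 puts the formula on 5 O.
Ca: 0.51073 × 1.96576 = 1.004 atoms per formula unit.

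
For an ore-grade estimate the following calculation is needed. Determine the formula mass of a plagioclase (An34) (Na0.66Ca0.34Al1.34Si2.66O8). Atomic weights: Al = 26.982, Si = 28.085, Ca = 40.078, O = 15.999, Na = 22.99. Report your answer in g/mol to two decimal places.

Na: 0.66 × 22.99 = 15.1734
Ca: 0.34 × 40.078 = 13.6265
Al: 1.34 × 26.982 = 36.1559
Si: 2.66 × 28.085 = 74.7061
O: 8 × 15.999 = 127.9920
Summing the contributions gives the formula mass.

267.65 g/mol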